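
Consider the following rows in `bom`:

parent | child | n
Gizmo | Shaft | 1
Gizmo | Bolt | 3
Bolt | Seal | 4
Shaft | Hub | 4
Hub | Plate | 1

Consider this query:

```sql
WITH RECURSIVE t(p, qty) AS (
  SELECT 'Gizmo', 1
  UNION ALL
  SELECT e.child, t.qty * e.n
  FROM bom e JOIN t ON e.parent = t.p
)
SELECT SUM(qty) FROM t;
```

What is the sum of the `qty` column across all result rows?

Base: (Gizmo, qty=1).
Iteration 1: components of {Gizmo} -> Bolt = 1*3 = 3, Shaft = 1*1 = 1.
Iteration 2: components of {Bolt,Shaft} -> Hub = 1*4 = 4, Seal = 3*4 = 12.
Iteration 3: components of {Hub,Seal} -> Plate = 4*1 = 4.
Iteration 4: no further components; recursion stops.
SUM(qty) = 1 + 1 + 3 + 4 + 12 + 4 = 25.

25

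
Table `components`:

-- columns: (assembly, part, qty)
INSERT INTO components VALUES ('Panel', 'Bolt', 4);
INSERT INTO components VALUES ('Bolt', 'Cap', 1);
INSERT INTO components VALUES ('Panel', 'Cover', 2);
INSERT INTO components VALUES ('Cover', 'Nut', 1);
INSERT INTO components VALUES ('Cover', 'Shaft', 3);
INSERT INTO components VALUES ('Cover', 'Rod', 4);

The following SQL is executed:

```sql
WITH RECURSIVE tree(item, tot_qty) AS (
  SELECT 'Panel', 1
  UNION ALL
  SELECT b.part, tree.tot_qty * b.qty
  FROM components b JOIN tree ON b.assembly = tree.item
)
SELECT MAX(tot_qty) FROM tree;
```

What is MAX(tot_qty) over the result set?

Base: (Panel, tot_qty=1).
Iteration 1: components of {Panel} -> Bolt = 1*4 = 4, Cover = 1*2 = 2.
Iteration 2: components of {Bolt,Cover} -> Cap = 4*1 = 4, Nut = 2*1 = 2, Rod = 2*4 = 8, Shaft = 2*3 = 6.
Iteration 3: no further components; recursion stops.
tot_qty values: 1, 4, 2, 4, 2, 6, 8; the maximum is 8.

8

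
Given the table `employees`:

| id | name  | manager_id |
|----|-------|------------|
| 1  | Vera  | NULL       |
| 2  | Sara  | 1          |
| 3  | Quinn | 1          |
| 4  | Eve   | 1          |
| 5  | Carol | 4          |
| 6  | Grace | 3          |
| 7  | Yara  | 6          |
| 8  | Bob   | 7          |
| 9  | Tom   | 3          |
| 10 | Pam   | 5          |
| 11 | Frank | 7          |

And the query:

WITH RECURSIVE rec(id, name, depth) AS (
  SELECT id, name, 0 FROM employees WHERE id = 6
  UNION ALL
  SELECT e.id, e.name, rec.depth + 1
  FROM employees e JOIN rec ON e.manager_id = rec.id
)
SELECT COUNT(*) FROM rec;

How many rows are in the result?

Base: id=6 (Grace) at depth 0.
Iteration 1: rows with manager_id in {6} -> Yara (id 7, depth 1).
Iteration 2: rows with manager_id in {7} -> Bob (id 8, depth 2), Frank (id 11, depth 2).
Iteration 3: no rows with manager_id in {8,11}; recursion stops.
Total rows emitted: 4.

4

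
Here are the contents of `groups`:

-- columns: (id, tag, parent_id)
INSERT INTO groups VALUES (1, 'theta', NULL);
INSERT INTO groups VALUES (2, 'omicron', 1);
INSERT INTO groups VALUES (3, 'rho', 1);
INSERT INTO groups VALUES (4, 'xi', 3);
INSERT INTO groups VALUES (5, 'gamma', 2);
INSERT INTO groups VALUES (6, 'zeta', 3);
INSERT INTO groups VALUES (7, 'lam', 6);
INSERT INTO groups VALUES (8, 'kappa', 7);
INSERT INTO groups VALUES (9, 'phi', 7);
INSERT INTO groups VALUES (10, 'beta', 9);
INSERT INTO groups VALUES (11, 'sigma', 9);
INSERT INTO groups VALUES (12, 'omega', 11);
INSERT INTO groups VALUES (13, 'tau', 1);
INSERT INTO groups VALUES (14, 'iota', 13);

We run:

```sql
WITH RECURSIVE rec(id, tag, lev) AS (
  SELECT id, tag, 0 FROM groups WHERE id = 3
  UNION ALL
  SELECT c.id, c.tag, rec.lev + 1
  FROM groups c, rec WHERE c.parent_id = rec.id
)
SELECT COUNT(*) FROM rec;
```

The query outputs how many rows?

9

Base: id=3 (rho) at lev 0.
Iteration 1: rows with parent_id in {3} -> xi (id 4, lev 1), zeta (id 6, lev 1).
Iteration 2: rows with parent_id in {4,6} -> lam (id 7, lev 2).
Iteration 3: rows with parent_id in {7} -> kappa (id 8, lev 3), phi (id 9, lev 3).
Iteration 4: rows with parent_id in {8,9} -> beta (id 10, lev 4), sigma (id 11, lev 4).
Iteration 5: rows with parent_id in {10,11} -> omega (id 12, lev 5).
Iteration 6: no rows with parent_id in {12}; recursion stops.
Total rows emitted: 9.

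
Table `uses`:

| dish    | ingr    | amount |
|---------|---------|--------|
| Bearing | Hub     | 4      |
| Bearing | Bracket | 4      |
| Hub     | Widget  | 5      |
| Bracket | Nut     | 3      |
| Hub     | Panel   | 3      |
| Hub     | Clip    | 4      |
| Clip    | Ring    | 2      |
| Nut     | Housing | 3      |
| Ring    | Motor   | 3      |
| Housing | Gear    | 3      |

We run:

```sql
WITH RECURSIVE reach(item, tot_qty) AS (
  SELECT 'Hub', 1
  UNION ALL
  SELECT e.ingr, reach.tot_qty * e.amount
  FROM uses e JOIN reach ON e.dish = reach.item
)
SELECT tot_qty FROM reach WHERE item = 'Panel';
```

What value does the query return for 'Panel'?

Base: (Hub, tot_qty=1).
Iteration 1: components of {Hub} -> Clip = 1*4 = 4, Panel = 1*3 = 3, Widget = 1*5 = 5.
Iteration 2: components of {Clip,Panel,Widget} -> Ring = 4*2 = 8.
Iteration 3: components of {Ring} -> Motor = 8*3 = 24.
Iteration 4: no further components; recursion stops.

3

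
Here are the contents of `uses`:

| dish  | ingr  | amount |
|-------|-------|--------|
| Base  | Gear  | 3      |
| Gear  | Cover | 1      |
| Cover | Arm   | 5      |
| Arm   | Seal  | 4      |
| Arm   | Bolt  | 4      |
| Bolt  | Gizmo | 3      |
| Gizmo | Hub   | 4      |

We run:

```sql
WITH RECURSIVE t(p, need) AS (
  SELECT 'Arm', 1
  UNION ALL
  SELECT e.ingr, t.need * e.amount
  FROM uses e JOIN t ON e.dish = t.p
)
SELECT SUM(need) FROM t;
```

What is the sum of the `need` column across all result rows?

Base: (Arm, need=1).
Iteration 1: components of {Arm} -> Bolt = 1*4 = 4, Seal = 1*4 = 4.
Iteration 2: components of {Bolt,Seal} -> Gizmo = 4*3 = 12.
Iteration 3: components of {Gizmo} -> Hub = 12*4 = 48.
Iteration 4: no further components; recursion stops.
SUM(need) = 1 + 4 + 4 + 12 + 48 = 69.

69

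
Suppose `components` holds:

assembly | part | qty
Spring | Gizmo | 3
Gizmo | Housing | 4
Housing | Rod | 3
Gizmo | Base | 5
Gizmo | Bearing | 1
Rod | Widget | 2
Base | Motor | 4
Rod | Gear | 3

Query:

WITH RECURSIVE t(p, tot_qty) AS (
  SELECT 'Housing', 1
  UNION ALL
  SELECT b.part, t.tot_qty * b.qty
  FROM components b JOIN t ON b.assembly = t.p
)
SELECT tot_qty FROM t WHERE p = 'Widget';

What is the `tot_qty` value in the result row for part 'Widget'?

Base: (Housing, tot_qty=1).
Iteration 1: components of {Housing} -> Rod = 1*3 = 3.
Iteration 2: components of {Rod} -> Gear = 3*3 = 9, Widget = 3*2 = 6.
Iteration 3: no further components; recursion stops.

6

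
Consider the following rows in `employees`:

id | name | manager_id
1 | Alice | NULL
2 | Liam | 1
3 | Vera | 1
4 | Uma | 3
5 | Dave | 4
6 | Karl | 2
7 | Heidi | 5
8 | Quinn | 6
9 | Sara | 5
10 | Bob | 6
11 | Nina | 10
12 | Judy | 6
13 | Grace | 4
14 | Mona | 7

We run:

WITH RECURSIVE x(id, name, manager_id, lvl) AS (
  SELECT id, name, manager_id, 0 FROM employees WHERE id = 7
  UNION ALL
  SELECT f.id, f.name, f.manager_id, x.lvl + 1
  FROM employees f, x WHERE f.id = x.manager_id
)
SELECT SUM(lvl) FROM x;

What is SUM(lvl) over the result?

Base: id=7 (Heidi), manager_id=5, lvl 0.
Iteration 1: join on id=5 -> Dave (id 5, manager_id=4, lvl 1).
Iteration 2: join on id=4 -> Uma (id 4, manager_id=3, lvl 2).
Iteration 3: join on id=3 -> Vera (id 3, manager_id=1, lvl 3).
Iteration 4: join on id=1 -> Alice (id 1, manager_id=NULL, lvl 4).
Iteration 5: manager_id is NULL; no match; recursion stops.
SUM(lvl) = 0 + 1 + 2 + 3 + 4 = 10.

10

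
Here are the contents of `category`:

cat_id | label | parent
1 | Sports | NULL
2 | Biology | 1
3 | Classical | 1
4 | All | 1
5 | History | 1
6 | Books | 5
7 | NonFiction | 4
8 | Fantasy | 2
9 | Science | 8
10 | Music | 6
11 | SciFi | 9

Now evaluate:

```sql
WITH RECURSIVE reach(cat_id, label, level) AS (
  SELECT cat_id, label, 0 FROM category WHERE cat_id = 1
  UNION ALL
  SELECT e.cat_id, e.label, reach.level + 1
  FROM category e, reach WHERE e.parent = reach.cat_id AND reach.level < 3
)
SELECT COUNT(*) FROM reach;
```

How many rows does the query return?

Base: cat_id=1 (Sports) at level 0.
Iteration 1: rows with parent in {1} -> Biology (id 2, level 1), Classical (id 3, level 1), All (id 4, level 1), History (id 5, level 1).
Iteration 2: rows with parent in {2,3,4,5} -> Books (id 6, level 2), NonFiction (id 7, level 2), Fantasy (id 8, level 2).
Iteration 3: rows with parent in {6,7,8} -> Science (id 9, level 3), Music (id 10, level 3).
Iteration 4: level < 3 fails for all current rows; recursion stops.
Total rows emitted: 10.

10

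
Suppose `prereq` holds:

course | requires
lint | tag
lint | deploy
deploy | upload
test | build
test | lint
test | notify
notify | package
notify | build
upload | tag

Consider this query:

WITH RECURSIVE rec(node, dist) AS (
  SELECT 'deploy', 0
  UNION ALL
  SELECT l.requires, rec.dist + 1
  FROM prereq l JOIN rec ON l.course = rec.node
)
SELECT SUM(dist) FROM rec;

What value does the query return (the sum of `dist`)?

Base: (deploy, dist=0).
Iteration 1: edges from {deploy} -> (upload, dist=1).
Iteration 2: edges from {upload} -> (tag, dist=2).
Iteration 3: no outgoing edges from {tag}; recursion stops.
SUM(dist) = 0 + 1 + 2 = 3.

3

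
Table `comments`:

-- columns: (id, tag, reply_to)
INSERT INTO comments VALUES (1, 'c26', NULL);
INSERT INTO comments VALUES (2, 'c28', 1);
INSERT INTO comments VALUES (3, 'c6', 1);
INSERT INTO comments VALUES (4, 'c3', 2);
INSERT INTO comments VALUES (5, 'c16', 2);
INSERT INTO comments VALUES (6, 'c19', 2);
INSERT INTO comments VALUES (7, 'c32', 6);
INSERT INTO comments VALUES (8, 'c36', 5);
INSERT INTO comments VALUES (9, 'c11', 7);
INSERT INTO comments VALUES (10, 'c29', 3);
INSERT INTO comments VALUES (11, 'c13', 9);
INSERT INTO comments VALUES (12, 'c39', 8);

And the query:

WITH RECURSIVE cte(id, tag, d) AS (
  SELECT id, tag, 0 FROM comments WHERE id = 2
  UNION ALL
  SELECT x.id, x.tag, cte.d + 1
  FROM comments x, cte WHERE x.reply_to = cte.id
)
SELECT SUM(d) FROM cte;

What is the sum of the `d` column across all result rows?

Base: id=2 (c28) at d 0.
Iteration 1: rows with reply_to in {2} -> c3 (id 4, d 1), c16 (id 5, d 1), c19 (id 6, d 1).
Iteration 2: rows with reply_to in {4,5,6} -> c32 (id 7, d 2), c36 (id 8, d 2).
Iteration 3: rows with reply_to in {7,8} -> c11 (id 9, d 3), c39 (id 12, d 3).
Iteration 4: rows with reply_to in {9,12} -> c13 (id 11, d 4).
Iteration 5: no rows with reply_to in {11}; recursion stops.
SUM(d) = 0 + 1 + 1 + 1 + 2 + 2 + 3 + 3 + 4 = 17.

17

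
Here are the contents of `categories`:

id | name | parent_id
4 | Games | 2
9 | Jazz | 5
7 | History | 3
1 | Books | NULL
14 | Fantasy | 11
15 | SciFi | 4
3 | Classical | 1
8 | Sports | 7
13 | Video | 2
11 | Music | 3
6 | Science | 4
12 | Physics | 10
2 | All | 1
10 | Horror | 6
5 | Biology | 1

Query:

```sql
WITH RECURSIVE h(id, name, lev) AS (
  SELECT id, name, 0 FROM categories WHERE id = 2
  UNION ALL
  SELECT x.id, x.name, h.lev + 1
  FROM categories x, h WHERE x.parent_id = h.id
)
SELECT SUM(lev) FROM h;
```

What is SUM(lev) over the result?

13

Base: id=2 (All) at lev 0.
Iteration 1: rows with parent_id in {2} -> Games (id 4, lev 1), Video (id 13, lev 1).
Iteration 2: rows with parent_id in {4,13} -> Science (id 6, lev 2), SciFi (id 15, lev 2).
Iteration 3: rows with parent_id in {6,15} -> Horror (id 10, lev 3).
Iteration 4: rows with parent_id in {10} -> Physics (id 12, lev 4).
Iteration 5: no rows with parent_id in {12}; recursion stops.
SUM(lev) = 0 + 1 + 1 + 2 + 2 + 3 + 4 = 13.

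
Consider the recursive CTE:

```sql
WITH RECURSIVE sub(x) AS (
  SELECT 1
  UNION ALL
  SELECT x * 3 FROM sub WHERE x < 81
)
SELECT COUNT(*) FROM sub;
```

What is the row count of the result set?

Base: x=1.
Iteration 1: 1 < 81 holds -> x = 1 * 3 = 3.
Iteration 2: 3 < 81 holds -> x = 3 * 3 = 9.
Iteration 3: 9 < 81 holds -> x = 9 * 3 = 27.
Iteration 4: 27 < 81 holds -> x = 27 * 3 = 81.
Iteration 5: 81 < 81 fails; recursion stops.
Total rows emitted: 5.

5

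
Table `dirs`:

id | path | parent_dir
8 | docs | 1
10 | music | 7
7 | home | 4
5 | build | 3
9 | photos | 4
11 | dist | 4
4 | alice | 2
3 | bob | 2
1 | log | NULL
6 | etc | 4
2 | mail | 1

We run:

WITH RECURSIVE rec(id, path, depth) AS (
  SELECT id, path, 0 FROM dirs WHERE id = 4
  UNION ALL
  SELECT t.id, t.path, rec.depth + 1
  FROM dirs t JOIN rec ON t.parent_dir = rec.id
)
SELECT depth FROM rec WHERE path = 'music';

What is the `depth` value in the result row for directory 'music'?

Base: id=4 (alice) at depth 0.
Iteration 1: rows with parent_dir in {4} -> etc (id 6, depth 1), home (id 7, depth 1), photos (id 9, depth 1), dist (id 11, depth 1).
Iteration 2: rows with parent_dir in {6,7,9,11} -> music (id 10, depth 2).
Iteration 3: no rows with parent_dir in {10}; recursion stops.

2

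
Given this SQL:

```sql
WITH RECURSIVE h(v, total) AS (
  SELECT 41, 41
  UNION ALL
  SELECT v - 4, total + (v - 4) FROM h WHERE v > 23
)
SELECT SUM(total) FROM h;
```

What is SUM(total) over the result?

Base: v=41, total=41.
Iteration 1: 41 > 23 holds -> v = 41 - 4 = 37, total = 41 + 37 = 78.
Iteration 2: 37 > 23 holds -> v = 37 - 4 = 33, total = 78 + 33 = 111.
Iteration 3: 33 > 23 holds -> v = 33 - 4 = 29, total = 111 + 29 = 140.
Iteration 4: 29 > 23 holds -> v = 29 - 4 = 25, total = 140 + 25 = 165.
Iteration 5: 25 > 23 holds -> v = 25 - 4 = 21, total = 165 + 21 = 186.
Iteration 6: 21 > 23 fails; recursion stops.
SUM(total) = 41 + 78 + 111 + 140 + 165 + 186 = 721.

721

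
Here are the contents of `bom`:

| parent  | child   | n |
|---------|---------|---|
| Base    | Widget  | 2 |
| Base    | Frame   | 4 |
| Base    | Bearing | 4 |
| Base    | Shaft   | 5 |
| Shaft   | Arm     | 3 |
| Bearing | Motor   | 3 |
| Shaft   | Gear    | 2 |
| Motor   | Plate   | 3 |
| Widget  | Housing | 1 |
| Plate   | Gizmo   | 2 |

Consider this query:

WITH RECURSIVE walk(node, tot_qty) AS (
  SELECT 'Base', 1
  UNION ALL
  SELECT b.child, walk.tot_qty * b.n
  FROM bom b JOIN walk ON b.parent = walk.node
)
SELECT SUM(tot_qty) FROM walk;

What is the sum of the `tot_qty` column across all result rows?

163

Base: (Base, tot_qty=1).
Iteration 1: components of {Base} -> Bearing = 1*4 = 4, Frame = 1*4 = 4, Shaft = 1*5 = 5, Widget = 1*2 = 2.
Iteration 2: components of {Bearing,Frame,Shaft,Widget} -> Arm = 5*3 = 15, Gear = 5*2 = 10, Housing = 2*1 = 2, Motor = 4*3 = 12.
Iteration 3: components of {Arm,Gear,Housing,Motor} -> Plate = 12*3 = 36.
Iteration 4: components of {Plate} -> Gizmo = 36*2 = 72.
Iteration 5: no further components; recursion stops.
SUM(tot_qty) = 1 + 2 + 4 + 4 + 5 + 2 + 12 + 15 + 10 + 36 + 72 = 163.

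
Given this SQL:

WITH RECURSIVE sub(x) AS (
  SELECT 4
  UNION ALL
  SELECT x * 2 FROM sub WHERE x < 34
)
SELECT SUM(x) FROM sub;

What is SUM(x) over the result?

Base: x=4.
Iteration 1: 4 < 34 holds -> x = 4 * 2 = 8.
Iteration 2: 8 < 34 holds -> x = 8 * 2 = 16.
Iteration 3: 16 < 34 holds -> x = 16 * 2 = 32.
Iteration 4: 32 < 34 holds -> x = 32 * 2 = 64.
Iteration 5: 64 < 34 fails; recursion stops.
SUM(x) = 4 + 8 + 16 + 32 + 64 = 124.

124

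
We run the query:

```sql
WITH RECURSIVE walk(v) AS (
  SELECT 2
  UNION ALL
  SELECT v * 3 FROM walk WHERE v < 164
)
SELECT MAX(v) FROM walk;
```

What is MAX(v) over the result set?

486

Base: v=2.
Iteration 1: 2 < 164 holds -> v = 2 * 3 = 6.
Iteration 2: 6 < 164 holds -> v = 6 * 3 = 18.
Iteration 3: 18 < 164 holds -> v = 18 * 3 = 54.
Iteration 4: 54 < 164 holds -> v = 54 * 3 = 162.
Iteration 5: 162 < 164 holds -> v = 162 * 3 = 486.
Iteration 6: 486 < 164 fails; recursion stops.
v values: 2, 6, 18, 54, 162, 486; the maximum is 486.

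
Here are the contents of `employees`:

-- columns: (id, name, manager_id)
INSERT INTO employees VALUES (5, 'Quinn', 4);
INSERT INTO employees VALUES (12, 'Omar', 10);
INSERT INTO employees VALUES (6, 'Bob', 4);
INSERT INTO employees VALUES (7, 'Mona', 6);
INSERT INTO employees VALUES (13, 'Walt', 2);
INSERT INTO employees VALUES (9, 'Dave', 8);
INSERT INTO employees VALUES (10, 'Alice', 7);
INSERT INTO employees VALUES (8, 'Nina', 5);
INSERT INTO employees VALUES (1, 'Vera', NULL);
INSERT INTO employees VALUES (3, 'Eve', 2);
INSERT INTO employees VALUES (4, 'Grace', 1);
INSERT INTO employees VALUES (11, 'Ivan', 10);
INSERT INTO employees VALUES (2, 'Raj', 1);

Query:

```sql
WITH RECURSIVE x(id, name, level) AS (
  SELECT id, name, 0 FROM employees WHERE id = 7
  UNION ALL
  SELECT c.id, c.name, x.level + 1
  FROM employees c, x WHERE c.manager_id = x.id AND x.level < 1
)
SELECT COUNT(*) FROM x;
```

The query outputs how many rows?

Base: id=7 (Mona) at level 0.
Iteration 1: rows with manager_id in {7} -> Alice (id 10, level 1).
Iteration 2: level < 1 fails for all current rows; recursion stops.
Total rows emitted: 2.

2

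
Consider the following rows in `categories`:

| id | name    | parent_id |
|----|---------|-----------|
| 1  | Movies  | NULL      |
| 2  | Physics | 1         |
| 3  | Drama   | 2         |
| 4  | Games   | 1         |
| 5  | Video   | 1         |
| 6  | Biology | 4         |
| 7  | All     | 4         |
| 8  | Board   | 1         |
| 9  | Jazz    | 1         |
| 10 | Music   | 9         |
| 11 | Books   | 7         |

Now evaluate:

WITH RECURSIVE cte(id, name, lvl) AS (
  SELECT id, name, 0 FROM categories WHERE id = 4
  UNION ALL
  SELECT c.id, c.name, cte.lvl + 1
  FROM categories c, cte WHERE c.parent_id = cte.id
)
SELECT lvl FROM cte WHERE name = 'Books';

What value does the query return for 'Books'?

2

Base: id=4 (Games) at lvl 0.
Iteration 1: rows with parent_id in {4} -> Biology (id 6, lvl 1), All (id 7, lvl 1).
Iteration 2: rows with parent_id in {6,7} -> Books (id 11, lvl 2).
Iteration 3: no rows with parent_id in {11}; recursion stops.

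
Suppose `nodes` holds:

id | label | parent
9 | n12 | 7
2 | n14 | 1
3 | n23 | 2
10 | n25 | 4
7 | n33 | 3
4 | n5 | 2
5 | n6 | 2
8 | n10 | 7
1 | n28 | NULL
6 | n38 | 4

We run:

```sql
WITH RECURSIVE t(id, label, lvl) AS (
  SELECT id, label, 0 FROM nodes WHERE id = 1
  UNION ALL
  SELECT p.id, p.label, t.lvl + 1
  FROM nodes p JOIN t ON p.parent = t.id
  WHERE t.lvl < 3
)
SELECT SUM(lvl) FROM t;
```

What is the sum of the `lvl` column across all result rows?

16

Base: id=1 (n28) at lvl 0.
Iteration 1: rows with parent in {1} -> n14 (id 2, lvl 1).
Iteration 2: rows with parent in {2} -> n23 (id 3, lvl 2), n5 (id 4, lvl 2), n6 (id 5, lvl 2).
Iteration 3: rows with parent in {3,4,5} -> n38 (id 6, lvl 3), n33 (id 7, lvl 3), n25 (id 10, lvl 3).
Iteration 4: lvl < 3 fails for all current rows; recursion stops.
SUM(lvl) = 0 + 1 + 2 + 2 + 2 + 3 + 3 + 3 = 16.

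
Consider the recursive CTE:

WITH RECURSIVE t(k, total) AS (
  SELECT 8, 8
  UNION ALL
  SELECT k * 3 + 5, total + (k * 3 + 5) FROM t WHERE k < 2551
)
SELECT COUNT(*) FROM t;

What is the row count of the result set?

Base: k=8, total=8.
Iteration 1: 8 < 2551 holds -> k = 8 * 3 + 5 = 29, total = 8 + 29 = 37.
Iteration 2: 29 < 2551 holds -> k = 29 * 3 + 5 = 92, total = 37 + 92 = 129.
Iteration 3: 92 < 2551 holds -> k = 92 * 3 + 5 = 281, total = 129 + 281 = 410.
Iteration 4: 281 < 2551 holds -> k = 281 * 3 + 5 = 848, total = 410 + 848 = 1258.
Iteration 5: 848 < 2551 holds -> k = 848 * 3 + 5 = 2549, total = 1258 + 2549 = 3807.
Iteration 6: 2549 < 2551 holds -> k = 2549 * 3 + 5 = 7652, total = 3807 + 7652 = 11459.
Iteration 7: 7652 < 2551 fails; recursion stops.
Total rows emitted: 7.

7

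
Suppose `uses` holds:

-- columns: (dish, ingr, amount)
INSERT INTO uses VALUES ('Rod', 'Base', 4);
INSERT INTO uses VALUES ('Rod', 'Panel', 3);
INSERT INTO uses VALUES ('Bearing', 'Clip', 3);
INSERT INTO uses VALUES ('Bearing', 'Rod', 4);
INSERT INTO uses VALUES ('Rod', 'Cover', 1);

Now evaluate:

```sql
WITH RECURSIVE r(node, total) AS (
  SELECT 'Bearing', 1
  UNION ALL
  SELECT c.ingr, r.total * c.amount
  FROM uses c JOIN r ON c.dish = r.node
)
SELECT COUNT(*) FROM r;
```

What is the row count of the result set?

6

Base: (Bearing, total=1).
Iteration 1: components of {Bearing} -> Clip = 1*3 = 3, Rod = 1*4 = 4.
Iteration 2: components of {Clip,Rod} -> Base = 4*4 = 16, Cover = 4*1 = 4, Panel = 4*3 = 12.
Iteration 3: no further components; recursion stops.
Total rows emitted: 6.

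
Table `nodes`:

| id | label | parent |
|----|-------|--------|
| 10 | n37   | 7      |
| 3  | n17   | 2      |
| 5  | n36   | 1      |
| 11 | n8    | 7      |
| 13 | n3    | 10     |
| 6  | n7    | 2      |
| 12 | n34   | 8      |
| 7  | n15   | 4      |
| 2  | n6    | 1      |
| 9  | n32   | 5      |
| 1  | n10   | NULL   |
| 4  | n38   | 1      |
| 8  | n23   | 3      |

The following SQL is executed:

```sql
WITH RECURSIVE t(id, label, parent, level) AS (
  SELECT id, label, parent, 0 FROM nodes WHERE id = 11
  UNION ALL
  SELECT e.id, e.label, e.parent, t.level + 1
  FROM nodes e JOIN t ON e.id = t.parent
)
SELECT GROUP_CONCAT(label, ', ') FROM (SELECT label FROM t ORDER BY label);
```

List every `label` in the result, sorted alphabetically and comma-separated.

n10, n15, n38, n8

Base: id=11 (n8), parent=7, level 0.
Iteration 1: join on id=7 -> n15 (id 7, parent=4, level 1).
Iteration 2: join on id=4 -> n38 (id 4, parent=1, level 2).
Iteration 3: join on id=1 -> n10 (id 1, parent=NULL, level 3).
Iteration 4: parent is NULL; no match; recursion stops.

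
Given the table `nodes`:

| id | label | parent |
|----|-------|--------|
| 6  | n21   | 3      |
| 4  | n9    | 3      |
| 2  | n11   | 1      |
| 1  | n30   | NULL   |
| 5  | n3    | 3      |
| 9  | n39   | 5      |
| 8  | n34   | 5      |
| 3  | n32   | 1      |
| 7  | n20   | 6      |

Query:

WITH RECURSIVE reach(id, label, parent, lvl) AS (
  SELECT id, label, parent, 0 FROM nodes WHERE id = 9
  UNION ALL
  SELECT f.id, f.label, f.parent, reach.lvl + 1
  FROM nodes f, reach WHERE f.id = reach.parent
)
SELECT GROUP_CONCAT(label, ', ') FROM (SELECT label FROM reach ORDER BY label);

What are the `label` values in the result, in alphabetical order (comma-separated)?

Base: id=9 (n39), parent=5, lvl 0.
Iteration 1: join on id=5 -> n3 (id 5, parent=3, lvl 1).
Iteration 2: join on id=3 -> n32 (id 3, parent=1, lvl 2).
Iteration 3: join on id=1 -> n30 (id 1, parent=NULL, lvl 3).
Iteration 4: parent is NULL; no match; recursion stops.

n3, n30, n32, n39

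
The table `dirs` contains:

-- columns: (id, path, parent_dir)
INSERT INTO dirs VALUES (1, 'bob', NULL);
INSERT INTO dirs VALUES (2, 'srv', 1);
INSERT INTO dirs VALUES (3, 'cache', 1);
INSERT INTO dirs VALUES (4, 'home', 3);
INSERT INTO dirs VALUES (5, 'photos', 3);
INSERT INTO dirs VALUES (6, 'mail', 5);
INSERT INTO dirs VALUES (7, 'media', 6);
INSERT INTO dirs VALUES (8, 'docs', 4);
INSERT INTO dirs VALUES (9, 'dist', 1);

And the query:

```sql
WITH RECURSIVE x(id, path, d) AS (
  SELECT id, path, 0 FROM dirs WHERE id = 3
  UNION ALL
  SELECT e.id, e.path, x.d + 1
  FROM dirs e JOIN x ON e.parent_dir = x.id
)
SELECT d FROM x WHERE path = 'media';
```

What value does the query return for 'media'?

3

Base: id=3 (cache) at d 0.
Iteration 1: rows with parent_dir in {3} -> home (id 4, d 1), photos (id 5, d 1).
Iteration 2: rows with parent_dir in {4,5} -> mail (id 6, d 2), docs (id 8, d 2).
Iteration 3: rows with parent_dir in {6,8} -> media (id 7, d 3).
Iteration 4: no rows with parent_dir in {7}; recursion stops.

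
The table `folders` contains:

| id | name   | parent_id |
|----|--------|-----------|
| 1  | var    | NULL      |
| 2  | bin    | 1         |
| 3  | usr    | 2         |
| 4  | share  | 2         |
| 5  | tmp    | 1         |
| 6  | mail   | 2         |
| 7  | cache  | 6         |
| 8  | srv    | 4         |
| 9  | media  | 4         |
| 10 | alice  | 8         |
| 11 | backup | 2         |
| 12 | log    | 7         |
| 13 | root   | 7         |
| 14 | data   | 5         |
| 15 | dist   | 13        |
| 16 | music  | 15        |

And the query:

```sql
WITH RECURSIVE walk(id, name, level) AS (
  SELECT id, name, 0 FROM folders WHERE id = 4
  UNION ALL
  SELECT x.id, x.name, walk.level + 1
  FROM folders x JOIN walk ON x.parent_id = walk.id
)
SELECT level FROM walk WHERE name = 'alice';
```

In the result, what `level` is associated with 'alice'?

2

Base: id=4 (share) at level 0.
Iteration 1: rows with parent_id in {4} -> srv (id 8, level 1), media (id 9, level 1).
Iteration 2: rows with parent_id in {8,9} -> alice (id 10, level 2).
Iteration 3: no rows with parent_id in {10}; recursion stops.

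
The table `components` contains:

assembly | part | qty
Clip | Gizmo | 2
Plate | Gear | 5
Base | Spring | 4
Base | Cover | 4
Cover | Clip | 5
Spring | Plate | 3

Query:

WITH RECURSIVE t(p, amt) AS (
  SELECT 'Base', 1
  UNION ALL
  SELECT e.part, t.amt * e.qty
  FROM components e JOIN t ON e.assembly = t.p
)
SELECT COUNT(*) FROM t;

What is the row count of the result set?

Base: (Base, amt=1).
Iteration 1: components of {Base} -> Cover = 1*4 = 4, Spring = 1*4 = 4.
Iteration 2: components of {Cover,Spring} -> Clip = 4*5 = 20, Plate = 4*3 = 12.
Iteration 3: components of {Clip,Plate} -> Gear = 12*5 = 60, Gizmo = 20*2 = 40.
Iteration 4: no further components; recursion stops.
Total rows emitted: 7.

7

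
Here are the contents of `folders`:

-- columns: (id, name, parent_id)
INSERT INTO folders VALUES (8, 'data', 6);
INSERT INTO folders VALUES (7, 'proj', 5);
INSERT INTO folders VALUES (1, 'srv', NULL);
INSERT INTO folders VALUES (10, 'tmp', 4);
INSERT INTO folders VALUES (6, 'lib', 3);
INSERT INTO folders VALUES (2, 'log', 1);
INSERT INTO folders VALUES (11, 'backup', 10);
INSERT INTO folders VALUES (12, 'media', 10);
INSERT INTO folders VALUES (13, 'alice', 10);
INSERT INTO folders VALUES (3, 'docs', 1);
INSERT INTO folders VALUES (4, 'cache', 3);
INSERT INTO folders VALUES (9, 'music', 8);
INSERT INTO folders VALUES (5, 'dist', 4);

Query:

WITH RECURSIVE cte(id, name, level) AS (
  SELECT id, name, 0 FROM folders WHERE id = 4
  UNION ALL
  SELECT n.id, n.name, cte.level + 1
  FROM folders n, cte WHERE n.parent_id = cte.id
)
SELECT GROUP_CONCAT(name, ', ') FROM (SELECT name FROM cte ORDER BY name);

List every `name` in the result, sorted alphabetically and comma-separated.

Base: id=4 (cache) at level 0.
Iteration 1: rows with parent_id in {4} -> dist (id 5, level 1), tmp (id 10, level 1).
Iteration 2: rows with parent_id in {5,10} -> proj (id 7, level 2), backup (id 11, level 2), media (id 12, level 2), alice (id 13, level 2).
Iteration 3: no rows with parent_id in {7,11,12,13}; recursion stops.

alice, backup, cache, dist, media, proj, tmp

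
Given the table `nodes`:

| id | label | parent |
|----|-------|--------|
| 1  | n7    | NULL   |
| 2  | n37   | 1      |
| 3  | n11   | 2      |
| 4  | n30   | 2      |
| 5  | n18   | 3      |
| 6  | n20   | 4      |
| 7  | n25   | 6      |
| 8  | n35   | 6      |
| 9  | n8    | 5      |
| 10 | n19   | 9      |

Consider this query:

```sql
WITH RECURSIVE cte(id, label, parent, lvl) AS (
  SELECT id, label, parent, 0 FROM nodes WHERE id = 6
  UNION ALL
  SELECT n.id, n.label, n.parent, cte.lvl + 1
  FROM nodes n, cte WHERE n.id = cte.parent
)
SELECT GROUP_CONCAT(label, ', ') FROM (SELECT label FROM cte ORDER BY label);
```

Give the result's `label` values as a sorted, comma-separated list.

Base: id=6 (n20), parent=4, lvl 0.
Iteration 1: join on id=4 -> n30 (id 4, parent=2, lvl 1).
Iteration 2: join on id=2 -> n37 (id 2, parent=1, lvl 2).
Iteration 3: join on id=1 -> n7 (id 1, parent=NULL, lvl 3).
Iteration 4: parent is NULL; no match; recursion stops.

n20, n30, n37, n7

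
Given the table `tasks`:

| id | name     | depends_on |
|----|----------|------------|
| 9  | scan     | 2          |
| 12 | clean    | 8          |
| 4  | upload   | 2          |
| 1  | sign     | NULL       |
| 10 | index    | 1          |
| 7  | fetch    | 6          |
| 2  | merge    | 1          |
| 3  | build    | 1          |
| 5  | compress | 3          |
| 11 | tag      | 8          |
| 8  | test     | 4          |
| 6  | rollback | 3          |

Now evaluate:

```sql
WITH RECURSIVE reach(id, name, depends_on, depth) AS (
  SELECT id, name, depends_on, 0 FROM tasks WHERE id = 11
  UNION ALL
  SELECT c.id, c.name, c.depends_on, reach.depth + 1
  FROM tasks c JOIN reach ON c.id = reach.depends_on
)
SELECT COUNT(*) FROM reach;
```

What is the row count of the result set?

5

Base: id=11 (tag), depends_on=8, depth 0.
Iteration 1: join on id=8 -> test (id 8, depends_on=4, depth 1).
Iteration 2: join on id=4 -> upload (id 4, depends_on=2, depth 2).
Iteration 3: join on id=2 -> merge (id 2, depends_on=1, depth 3).
Iteration 4: join on id=1 -> sign (id 1, depends_on=NULL, depth 4).
Iteration 5: depends_on is NULL; no match; recursion stops.
Total rows emitted: 5.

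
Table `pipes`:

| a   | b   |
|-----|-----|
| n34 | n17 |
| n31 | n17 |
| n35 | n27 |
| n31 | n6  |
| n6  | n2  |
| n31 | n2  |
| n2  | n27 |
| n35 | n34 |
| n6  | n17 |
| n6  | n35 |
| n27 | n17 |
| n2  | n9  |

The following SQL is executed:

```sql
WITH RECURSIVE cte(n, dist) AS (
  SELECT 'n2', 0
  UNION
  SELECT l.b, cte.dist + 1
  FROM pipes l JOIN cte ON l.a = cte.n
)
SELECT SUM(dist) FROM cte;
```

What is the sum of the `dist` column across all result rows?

4

Base: (n2, dist=0).
Iteration 1: edges from {n2} -> (n27, dist=1), (n9, dist=1).
Iteration 2: edges from {n27,n9} -> (n17, dist=2).
Iteration 3: no outgoing edges from {n17}; recursion stops.
SUM(dist) = 0 + 1 + 1 + 2 = 4.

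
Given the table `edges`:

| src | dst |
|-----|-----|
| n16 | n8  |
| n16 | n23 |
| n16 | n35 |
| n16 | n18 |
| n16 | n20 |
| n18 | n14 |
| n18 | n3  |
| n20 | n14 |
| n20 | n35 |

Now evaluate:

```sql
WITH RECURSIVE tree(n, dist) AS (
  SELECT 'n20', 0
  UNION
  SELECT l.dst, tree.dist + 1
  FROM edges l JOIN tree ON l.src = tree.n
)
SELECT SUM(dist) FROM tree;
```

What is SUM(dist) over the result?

2

Base: (n20, dist=0).
Iteration 1: edges from {n20} -> (n14, dist=1), (n35, dist=1).
Iteration 2: no outgoing edges from {n14,n35}; recursion stops.
SUM(dist) = 0 + 1 + 1 = 2.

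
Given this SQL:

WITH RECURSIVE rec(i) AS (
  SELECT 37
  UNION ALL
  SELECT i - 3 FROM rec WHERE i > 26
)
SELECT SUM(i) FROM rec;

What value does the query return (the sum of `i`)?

155

Base: i=37.
Iteration 1: 37 > 26 holds -> i = 37 - 3 = 34.
Iteration 2: 34 > 26 holds -> i = 34 - 3 = 31.
Iteration 3: 31 > 26 holds -> i = 31 - 3 = 28.
Iteration 4: 28 > 26 holds -> i = 28 - 3 = 25.
Iteration 5: 25 > 26 fails; recursion stops.
SUM(i) = 37 + 34 + 31 + 28 + 25 = 155.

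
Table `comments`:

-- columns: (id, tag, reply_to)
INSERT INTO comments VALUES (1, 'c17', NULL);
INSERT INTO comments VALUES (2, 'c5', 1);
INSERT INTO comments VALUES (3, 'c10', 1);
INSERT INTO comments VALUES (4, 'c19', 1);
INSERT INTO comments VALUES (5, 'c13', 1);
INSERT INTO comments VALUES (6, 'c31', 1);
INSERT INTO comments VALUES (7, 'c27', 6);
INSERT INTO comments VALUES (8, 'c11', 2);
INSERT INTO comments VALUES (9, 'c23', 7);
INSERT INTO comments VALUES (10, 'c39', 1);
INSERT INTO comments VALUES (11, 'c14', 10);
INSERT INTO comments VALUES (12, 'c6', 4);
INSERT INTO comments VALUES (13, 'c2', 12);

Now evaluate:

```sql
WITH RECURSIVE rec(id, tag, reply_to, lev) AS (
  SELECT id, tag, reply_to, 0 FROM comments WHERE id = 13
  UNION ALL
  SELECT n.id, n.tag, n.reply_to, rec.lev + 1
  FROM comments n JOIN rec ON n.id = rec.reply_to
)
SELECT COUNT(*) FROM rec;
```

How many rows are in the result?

4

Base: id=13 (c2), reply_to=12, lev 0.
Iteration 1: join on id=12 -> c6 (id 12, reply_to=4, lev 1).
Iteration 2: join on id=4 -> c19 (id 4, reply_to=1, lev 2).
Iteration 3: join on id=1 -> c17 (id 1, reply_to=NULL, lev 3).
Iteration 4: reply_to is NULL; no match; recursion stops.
Total rows emitted: 4.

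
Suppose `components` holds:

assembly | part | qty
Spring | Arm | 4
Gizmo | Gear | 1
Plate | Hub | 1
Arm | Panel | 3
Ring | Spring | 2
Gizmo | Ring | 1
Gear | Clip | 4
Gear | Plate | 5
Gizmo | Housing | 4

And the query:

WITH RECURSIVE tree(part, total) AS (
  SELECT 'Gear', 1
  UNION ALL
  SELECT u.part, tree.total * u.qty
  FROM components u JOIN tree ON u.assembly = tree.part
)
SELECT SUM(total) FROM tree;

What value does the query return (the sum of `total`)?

Base: (Gear, total=1).
Iteration 1: components of {Gear} -> Clip = 1*4 = 4, Plate = 1*5 = 5.
Iteration 2: components of {Clip,Plate} -> Hub = 5*1 = 5.
Iteration 3: no further components; recursion stops.
SUM(total) = 1 + 4 + 5 + 5 = 15.

15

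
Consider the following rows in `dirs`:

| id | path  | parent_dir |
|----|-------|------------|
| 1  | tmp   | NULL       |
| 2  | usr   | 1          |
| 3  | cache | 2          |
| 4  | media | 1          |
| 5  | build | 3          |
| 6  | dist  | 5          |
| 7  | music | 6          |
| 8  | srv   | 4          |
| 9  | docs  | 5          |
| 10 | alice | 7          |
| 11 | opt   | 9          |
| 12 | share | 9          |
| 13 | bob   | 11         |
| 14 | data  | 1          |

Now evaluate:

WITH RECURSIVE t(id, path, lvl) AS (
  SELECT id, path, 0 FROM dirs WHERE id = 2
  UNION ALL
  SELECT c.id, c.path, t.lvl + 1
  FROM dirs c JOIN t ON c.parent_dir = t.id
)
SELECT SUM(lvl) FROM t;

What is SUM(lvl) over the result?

Base: id=2 (usr) at lvl 0.
Iteration 1: rows with parent_dir in {2} -> cache (id 3, lvl 1).
Iteration 2: rows with parent_dir in {3} -> build (id 5, lvl 2).
Iteration 3: rows with parent_dir in {5} -> dist (id 6, lvl 3), docs (id 9, lvl 3).
Iteration 4: rows with parent_dir in {6,9} -> music (id 7, lvl 4), opt (id 11, lvl 4), share (id 12, lvl 4).
Iteration 5: rows with parent_dir in {7,11,12} -> alice (id 10, lvl 5), bob (id 13, lvl 5).
Iteration 6: no rows with parent_dir in {10,13}; recursion stops.
SUM(lvl) = 0 + 1 + 2 + 3 + 3 + 4 + 4 + 4 + 5 + 5 = 31.

31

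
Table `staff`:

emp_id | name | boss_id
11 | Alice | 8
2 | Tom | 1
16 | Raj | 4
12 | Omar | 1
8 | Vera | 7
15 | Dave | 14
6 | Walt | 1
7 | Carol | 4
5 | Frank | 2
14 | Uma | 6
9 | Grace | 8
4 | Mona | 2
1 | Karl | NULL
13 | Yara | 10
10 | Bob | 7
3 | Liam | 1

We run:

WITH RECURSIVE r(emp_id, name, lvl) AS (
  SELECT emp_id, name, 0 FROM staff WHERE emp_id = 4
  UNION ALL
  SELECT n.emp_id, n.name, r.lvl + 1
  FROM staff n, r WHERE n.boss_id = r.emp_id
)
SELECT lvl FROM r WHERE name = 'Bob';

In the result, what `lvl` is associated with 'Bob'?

2

Base: emp_id=4 (Mona) at lvl 0.
Iteration 1: rows with boss_id in {4} -> Carol (id 7, lvl 1), Raj (id 16, lvl 1).
Iteration 2: rows with boss_id in {7,16} -> Vera (id 8, lvl 2), Bob (id 10, lvl 2).
Iteration 3: rows with boss_id in {8,10} -> Grace (id 9, lvl 3), Alice (id 11, lvl 3), Yara (id 13, lvl 3).
Iteration 4: no rows with boss_id in {9,11,13}; recursion stops.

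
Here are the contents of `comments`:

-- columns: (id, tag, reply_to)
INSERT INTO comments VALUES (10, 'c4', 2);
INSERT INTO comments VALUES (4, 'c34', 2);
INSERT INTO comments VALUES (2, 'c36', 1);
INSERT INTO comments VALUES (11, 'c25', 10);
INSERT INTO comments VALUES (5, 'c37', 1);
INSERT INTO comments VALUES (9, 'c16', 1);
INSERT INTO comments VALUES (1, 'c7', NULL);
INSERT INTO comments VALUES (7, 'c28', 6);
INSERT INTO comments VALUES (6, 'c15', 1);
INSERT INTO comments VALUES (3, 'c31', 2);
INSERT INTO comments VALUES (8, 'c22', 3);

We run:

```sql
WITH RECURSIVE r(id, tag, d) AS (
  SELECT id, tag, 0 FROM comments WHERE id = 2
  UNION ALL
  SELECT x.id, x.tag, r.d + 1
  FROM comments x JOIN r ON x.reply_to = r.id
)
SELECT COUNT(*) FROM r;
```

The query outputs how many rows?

6

Base: id=2 (c36) at d 0.
Iteration 1: rows with reply_to in {2} -> c31 (id 3, d 1), c34 (id 4, d 1), c4 (id 10, d 1).
Iteration 2: rows with reply_to in {3,4,10} -> c22 (id 8, d 2), c25 (id 11, d 2).
Iteration 3: no rows with reply_to in {8,11}; recursion stops.
Total rows emitted: 6.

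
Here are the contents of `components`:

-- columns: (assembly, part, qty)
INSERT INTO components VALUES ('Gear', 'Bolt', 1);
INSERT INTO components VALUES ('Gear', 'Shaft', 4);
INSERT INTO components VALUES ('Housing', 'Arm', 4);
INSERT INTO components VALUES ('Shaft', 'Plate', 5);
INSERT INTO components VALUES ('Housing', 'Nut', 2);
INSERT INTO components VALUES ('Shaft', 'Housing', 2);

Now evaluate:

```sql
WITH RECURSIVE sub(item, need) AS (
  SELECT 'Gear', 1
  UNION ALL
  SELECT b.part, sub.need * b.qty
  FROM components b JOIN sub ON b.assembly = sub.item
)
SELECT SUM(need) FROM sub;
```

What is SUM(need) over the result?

82

Base: (Gear, need=1).
Iteration 1: components of {Gear} -> Bolt = 1*1 = 1, Shaft = 1*4 = 4.
Iteration 2: components of {Bolt,Shaft} -> Housing = 4*2 = 8, Plate = 4*5 = 20.
Iteration 3: components of {Housing,Plate} -> Arm = 8*4 = 32, Nut = 8*2 = 16.
Iteration 4: no further components; recursion stops.
SUM(need) = 1 + 4 + 1 + 8 + 20 + 16 + 32 = 82.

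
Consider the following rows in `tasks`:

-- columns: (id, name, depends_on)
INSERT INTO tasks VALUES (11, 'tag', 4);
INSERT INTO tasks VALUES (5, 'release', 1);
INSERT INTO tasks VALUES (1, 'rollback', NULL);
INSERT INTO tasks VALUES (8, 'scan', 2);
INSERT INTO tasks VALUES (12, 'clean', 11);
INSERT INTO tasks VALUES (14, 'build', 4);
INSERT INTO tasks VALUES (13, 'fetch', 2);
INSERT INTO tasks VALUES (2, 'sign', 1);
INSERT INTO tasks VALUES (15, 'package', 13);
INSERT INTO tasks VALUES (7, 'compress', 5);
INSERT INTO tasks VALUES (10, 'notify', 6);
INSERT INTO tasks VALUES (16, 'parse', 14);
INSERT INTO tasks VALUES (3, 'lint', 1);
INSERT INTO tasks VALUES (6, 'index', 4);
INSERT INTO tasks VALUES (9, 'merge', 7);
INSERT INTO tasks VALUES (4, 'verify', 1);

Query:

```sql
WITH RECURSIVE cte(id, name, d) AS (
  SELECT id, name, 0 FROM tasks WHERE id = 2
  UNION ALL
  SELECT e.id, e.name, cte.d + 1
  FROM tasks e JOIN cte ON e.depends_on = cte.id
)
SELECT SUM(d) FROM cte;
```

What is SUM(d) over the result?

4

Base: id=2 (sign) at d 0.
Iteration 1: rows with depends_on in {2} -> scan (id 8, d 1), fetch (id 13, d 1).
Iteration 2: rows with depends_on in {8,13} -> package (id 15, d 2).
Iteration 3: no rows with depends_on in {15}; recursion stops.
SUM(d) = 0 + 1 + 1 + 2 = 4.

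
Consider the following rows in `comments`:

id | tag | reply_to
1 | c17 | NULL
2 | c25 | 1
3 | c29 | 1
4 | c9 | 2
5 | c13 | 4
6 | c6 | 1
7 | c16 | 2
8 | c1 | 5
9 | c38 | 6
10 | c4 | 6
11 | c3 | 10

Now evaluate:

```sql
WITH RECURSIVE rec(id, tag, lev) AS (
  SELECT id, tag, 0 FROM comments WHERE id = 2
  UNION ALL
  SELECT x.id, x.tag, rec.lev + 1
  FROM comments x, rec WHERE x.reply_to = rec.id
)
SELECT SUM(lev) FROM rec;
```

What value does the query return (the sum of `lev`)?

7

Base: id=2 (c25) at lev 0.
Iteration 1: rows with reply_to in {2} -> c9 (id 4, lev 1), c16 (id 7, lev 1).
Iteration 2: rows with reply_to in {4,7} -> c13 (id 5, lev 2).
Iteration 3: rows with reply_to in {5} -> c1 (id 8, lev 3).
Iteration 4: no rows with reply_to in {8}; recursion stops.
SUM(lev) = 0 + 1 + 1 + 2 + 3 = 7.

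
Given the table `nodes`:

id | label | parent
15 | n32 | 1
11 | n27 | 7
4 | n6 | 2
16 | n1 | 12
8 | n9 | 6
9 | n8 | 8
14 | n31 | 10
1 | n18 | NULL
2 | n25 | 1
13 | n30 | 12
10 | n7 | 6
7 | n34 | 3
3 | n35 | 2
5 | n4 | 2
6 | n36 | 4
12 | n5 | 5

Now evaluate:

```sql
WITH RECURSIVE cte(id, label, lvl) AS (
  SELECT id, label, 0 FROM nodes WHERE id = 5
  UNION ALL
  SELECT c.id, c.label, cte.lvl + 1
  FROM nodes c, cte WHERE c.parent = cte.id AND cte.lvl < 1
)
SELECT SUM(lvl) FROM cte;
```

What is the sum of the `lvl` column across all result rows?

1

Base: id=5 (n4) at lvl 0.
Iteration 1: rows with parent in {5} -> n5 (id 12, lvl 1).
Iteration 2: lvl < 1 fails for all current rows; recursion stops.
SUM(lvl) = 0 + 1 = 1.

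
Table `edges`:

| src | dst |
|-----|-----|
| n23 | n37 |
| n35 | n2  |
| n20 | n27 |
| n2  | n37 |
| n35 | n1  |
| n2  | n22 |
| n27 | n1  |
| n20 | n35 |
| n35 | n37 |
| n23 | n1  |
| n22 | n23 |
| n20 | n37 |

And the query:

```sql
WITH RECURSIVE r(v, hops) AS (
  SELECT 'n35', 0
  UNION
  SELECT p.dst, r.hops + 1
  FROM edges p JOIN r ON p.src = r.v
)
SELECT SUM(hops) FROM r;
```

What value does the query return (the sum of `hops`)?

Base: (n35, hops=0).
Iteration 1: edges from {n35} -> (n1, hops=1), (n2, hops=1), (n37, hops=1).
Iteration 2: edges from {n1,n2,n37} -> (n22, hops=2), (n37, hops=2).
Iteration 3: edges from {n22,n37} -> (n23, hops=3).
Iteration 4: edges from {n23} -> (n1, hops=4), (n37, hops=4).
Iteration 5: no outgoing edges from {n1,n37}; recursion stops.
SUM(hops) = 0 + 1 + 1 + 1 + 2 + 2 + 3 + 4 + 4 = 18.

18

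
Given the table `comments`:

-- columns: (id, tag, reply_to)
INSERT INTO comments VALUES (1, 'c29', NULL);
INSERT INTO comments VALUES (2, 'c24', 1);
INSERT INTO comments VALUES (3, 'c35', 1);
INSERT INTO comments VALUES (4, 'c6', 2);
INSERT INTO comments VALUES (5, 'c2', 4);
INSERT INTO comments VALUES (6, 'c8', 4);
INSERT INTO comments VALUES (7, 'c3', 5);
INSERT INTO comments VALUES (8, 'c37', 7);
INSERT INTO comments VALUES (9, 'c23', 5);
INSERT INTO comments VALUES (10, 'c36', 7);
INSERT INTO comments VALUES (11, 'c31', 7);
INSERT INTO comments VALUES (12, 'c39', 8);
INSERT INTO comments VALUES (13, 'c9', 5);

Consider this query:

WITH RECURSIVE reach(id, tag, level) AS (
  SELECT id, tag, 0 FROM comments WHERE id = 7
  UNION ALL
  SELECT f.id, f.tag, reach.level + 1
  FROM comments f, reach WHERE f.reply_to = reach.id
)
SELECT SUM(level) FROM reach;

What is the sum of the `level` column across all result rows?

5

Base: id=7 (c3) at level 0.
Iteration 1: rows with reply_to in {7} -> c37 (id 8, level 1), c36 (id 10, level 1), c31 (id 11, level 1).
Iteration 2: rows with reply_to in {8,10,11} -> c39 (id 12, level 2).
Iteration 3: no rows with reply_to in {12}; recursion stops.
SUM(level) = 0 + 1 + 1 + 1 + 2 = 5.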